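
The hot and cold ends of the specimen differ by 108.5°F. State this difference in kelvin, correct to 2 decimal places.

Only the scale ratio 5/9 matters for a change in temperature.
108.5 × 5/9 = 60.28.

60.28 K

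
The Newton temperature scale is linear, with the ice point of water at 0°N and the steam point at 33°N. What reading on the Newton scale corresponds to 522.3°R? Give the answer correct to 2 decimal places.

5.62°N

First in Celsius: (522.3 - 491.67) × 5/9 = 17.0167°C.
Linearly onto the Newton scale: 0 + (17.0167 / 100) × (33 - 0) = 5.62°N.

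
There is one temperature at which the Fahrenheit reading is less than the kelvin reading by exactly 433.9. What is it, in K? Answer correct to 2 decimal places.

32.21 K

Let K be the kelvin reading. The Fahrenheit reading is F = 1.8·K - 459.67.
Require F - K = -433.9: (0.8)·K - 459.67 = -433.9.
K = (-433.9 + 459.67) / (0.8) = 32.21.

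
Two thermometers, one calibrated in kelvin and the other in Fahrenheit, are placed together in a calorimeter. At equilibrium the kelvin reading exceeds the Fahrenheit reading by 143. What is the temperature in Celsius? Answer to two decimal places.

122.69°C

Let x be the kelvin reading; then the Fahrenheit reading is 1.8·x - 459.67.
(1.8·x - 459.67) - x = -143  ⇒  (0.8)·x = 316.67  ⇒  x = 395.8375 K.
In Celsius: 395.8375 - 273.15 = 122.69°C.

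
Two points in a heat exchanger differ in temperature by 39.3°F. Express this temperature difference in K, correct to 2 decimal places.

For a temperature interval the offset drops out; only the factor 5/9 applies.
39.3 × 5/9 = 21.83.

21.83 K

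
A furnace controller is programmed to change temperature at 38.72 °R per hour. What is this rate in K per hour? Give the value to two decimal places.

Since only a temperature interval is involved, the additive offset between the scales drops out.
A change of 1°R is a change of 5/9 K, so 38.72 × 5/9 = 21.51.

21.51 K/hour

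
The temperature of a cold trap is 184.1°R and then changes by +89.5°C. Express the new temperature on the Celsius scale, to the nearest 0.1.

-81.4°C

Initial temperature in Celsius: (184.1 - 491.67) × 5/9 = -170.8722°C.
Final Celsius temperature: -170.8722 + 89.5000 = -81.3722°C.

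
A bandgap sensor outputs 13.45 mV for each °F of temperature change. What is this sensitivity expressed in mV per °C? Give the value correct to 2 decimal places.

24.21 mV per °C

Since only a temperature interval is involved, the additive offset between the scales drops out.
A change of 1°C is a change of 1.8°F, so per °C the value is 13.45 × 1.8 = 24.21.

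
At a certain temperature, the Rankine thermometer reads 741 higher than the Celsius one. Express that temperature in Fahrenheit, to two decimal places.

Let x be the Celsius reading; then the Rankine reading is 1.8·x + 491.67.
(1.8·x + 491.67) - x = 741  ⇒  (0.8)·x = 249.33  ⇒  x = 311.6625°C.
In Fahrenheit: 311.6625 × 1.8 + 32 = 592.99°F.

592.99°F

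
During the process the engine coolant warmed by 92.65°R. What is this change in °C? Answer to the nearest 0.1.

An interval of 1°R corresponds to 5/9°C.
92.65 × 5/9 = 51.5.

51.5°C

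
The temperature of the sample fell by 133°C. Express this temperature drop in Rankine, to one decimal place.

239.4°R

For a temperature interval the offset drops out; only the factor 1.8 applies.
133 × 1.8 = 239.4.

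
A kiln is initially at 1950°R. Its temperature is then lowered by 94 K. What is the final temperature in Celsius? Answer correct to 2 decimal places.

716.18°C

Initial temperature in Celsius: (1950 - 491.67) × 5/9 = 810.1833°C.
The 94 K change is an interval; Kelvin and Celsius degrees are the same size, so ΔC = -94°C.
Final Celsius temperature: 810.1833 - 94.0000 = 716.1833°C.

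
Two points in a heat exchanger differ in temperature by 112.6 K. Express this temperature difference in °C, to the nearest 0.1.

Kelvin and Celsius degrees are the same size, so the interval is unchanged: 112.6.

112.6°C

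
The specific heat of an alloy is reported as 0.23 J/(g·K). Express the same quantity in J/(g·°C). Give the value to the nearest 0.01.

0.23 J/(g·°C)

Since only a temperature interval is involved, the additive offset between the scales drops out.
A change of 1°C is a change of 1 K, so per °C the value is 0.23 × 1 = 0.23.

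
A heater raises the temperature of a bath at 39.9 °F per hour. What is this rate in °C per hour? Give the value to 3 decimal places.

Since only a temperature interval is involved, the additive offset between the scales drops out.
A change of 1°F is a change of 5/9°C, so 39.9 × 5/9 = 22.167.

22.167 °C/hour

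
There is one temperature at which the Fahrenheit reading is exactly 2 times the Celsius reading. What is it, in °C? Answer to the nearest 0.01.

160.00°C

Let C be the Celsius reading. The Fahrenheit reading is F = 1.8·C + 32.
Require F = 2·C: 1.8·C + 32 = 2·C.
(-0.2)·C = -32  ⇒  C = 160.00.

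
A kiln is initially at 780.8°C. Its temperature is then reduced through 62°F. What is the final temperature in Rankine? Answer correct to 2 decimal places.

The 62°F change is an interval, so only the factor 5/9 applies: -62 × 5/9 = -34.4444°C.
Final Celsius temperature: 780.8000 - 34.4444 = 746.3556°C.
In Rankine: 746.3556 × 1.8 + 491.67 = 1835.11°R.

1835.11°R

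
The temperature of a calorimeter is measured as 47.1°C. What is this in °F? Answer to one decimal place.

In Fahrenheit: 47.1000 × 1.8 + 32 = 116.8°F.

116.8°F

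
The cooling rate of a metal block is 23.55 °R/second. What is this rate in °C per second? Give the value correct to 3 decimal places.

13.083 °C/second

The quantity depends on a temperature interval, so only the ratio of degree sizes applies; the offset between the scales is irrelevant.
A change of 1°R is a change of 5/9°C, so 23.55 × 5/9 = 13.083.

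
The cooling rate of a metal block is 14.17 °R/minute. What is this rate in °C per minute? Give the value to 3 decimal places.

7.872 °C/minute

The quantity depends on a temperature interval, so only the ratio of degree sizes applies; the offset between the scales is irrelevant.
A change of 1°R is a change of 5/9°C, so 14.17 × 5/9 = 7.872.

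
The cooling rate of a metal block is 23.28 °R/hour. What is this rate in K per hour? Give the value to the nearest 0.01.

12.93 K/hour

Since only a temperature interval is involved, the additive offset between the scales drops out.
A change of 1°R is a change of 5/9 K, so 23.28 × 5/9 = 12.93.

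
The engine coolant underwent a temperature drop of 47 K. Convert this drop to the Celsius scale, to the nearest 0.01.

47.00°C

Kelvin and Celsius degrees are the same size, so the interval is unchanged: 47.00.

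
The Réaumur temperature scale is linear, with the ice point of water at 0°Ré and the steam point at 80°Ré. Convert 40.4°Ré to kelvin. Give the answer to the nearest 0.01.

323.65 K

Linear interpolation between the fixed points: C = (40.4 - 0) × 100 / (80 - 0) = 50.5000°C.
Then 50.5000 + 273.15 = 323.65 K.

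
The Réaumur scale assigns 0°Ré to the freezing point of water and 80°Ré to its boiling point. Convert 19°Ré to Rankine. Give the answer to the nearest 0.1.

534.4°R

Linear interpolation between the fixed points: C = (19 - 0) × 100 / (80 - 0) = 23.7500°C.
Then 23.7500 × 1.8 + 491.67 = 534.4°R.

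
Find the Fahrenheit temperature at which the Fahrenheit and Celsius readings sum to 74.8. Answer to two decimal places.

Let F be the Fahrenheit reading. The Celsius reading is C = 5/9·F - 17.7778.
Require F + C = 74.8: (14/9)·F - 17.7778 = 74.8.
F = (74.8 + 17.7778) / (14/9) = 59.51.

59.51°F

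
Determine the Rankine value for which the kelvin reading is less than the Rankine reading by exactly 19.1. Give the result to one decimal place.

Let R be the Rankine reading. The kelvin reading is K = 5/9·R.
Require K - R = -19.1: (-4/9)·R = -19.1.
R = (-19.1) / (-4/9) = 43.0.

43.0°R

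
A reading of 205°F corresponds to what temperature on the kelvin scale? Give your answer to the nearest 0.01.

369.26 K

In Celsius: (205 - 32) × 5/9 = 96.1111°C.
In kelvin: 96.1111 + 273.15 = 369.26 K.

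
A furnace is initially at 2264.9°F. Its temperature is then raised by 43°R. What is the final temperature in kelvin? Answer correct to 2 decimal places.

1537.54 K

Initial temperature in Celsius: (2264.9 - 32) × 5/9 = 1240.5000°C.
The 43°R change is an interval, so only the factor 5/9 applies: +43 × 5/9 = +23.8889°C.
Final Celsius temperature: 1240.5000 + 23.8889 = 1264.3889°C.
In kelvin: 1264.3889 + 273.15 = 1537.54 K.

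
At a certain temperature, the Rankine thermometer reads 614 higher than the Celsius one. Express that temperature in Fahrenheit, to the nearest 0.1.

Let x be the Celsius reading; then the Rankine reading is 1.8·x + 491.67.
(1.8·x + 491.67) - x = 614  ⇒  (0.8)·x = 122.33  ⇒  x = 152.9125°C.
In Fahrenheit: 152.9125 × 1.8 + 32 = 307.2°F.

307.2°F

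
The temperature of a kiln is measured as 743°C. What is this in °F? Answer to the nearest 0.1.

1369.4°F

In Fahrenheit: 743.0000 × 1.8 + 32 = 1369.4°F.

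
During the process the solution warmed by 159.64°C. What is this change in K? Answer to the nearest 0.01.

Celsius and kelvin degrees are the same size, so the interval is unchanged: 159.64.

159.64 K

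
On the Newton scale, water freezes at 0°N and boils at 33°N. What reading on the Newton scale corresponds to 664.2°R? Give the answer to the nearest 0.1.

31.6°N

First in Celsius: (664.2 - 491.67) × 5/9 = 95.8500°C.
Linearly onto the Newton scale: 0 + (95.8500 / 100) × (33 - 0) = 31.6°N.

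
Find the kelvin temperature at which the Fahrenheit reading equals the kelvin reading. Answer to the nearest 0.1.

574.6 K

Let K be the kelvin reading. The Fahrenheit reading is F = 1.8·K - 459.67.
Set F = K: 1.8·K - 459.67 = K.
(0.8)·K = 459.67  ⇒  K = 574.6.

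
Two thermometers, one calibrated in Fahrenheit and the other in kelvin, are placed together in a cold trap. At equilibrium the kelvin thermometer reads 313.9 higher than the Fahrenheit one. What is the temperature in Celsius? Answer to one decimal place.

Let x be the Fahrenheit reading; then the kelvin reading is 5/9·x + 255.372.
(5/9·x + 255.372) - x = 313.9  ⇒  (-4/9)·x = 58.5278  ⇒  x = -131.6875°F.
In Celsius: (-131.6875 - 32) × 5/9 = -90.9°C.

-90.9°C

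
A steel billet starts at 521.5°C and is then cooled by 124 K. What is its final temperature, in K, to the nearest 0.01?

The 124 K change is an interval; Kelvin and Celsius degrees are the same size, so ΔC = -124°C.
Final Celsius temperature: 521.5000 - 124.0000 = 397.5000°C.
In kelvin: 397.5000 + 273.15 = 670.65 K.

670.65 K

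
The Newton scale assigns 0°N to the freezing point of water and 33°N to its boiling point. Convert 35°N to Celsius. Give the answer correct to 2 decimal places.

106.06°C

Linear interpolation between the fixed points: C = (35 - 0) × 100 / (33 - 0) = 106.0606°C.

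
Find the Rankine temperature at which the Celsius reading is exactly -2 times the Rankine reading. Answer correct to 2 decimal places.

Let R be the Rankine reading. The Celsius reading is C = 5/9·R - 273.15.
Require C = -2·R: 5/9·R - 273.15 = -2·R.
(23/9)·R = 273.15  ⇒  R = 106.88.

106.88°R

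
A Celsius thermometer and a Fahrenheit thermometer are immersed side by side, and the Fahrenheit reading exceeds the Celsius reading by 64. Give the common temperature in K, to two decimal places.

313.15 K

Let x be the Celsius reading; then the Fahrenheit reading is 1.8·x + 32.
(1.8·x + 32) - x = 64  ⇒  (0.8)·x = 32  ⇒  x = 40.0000°C.
In kelvin: 40.0000 + 273.15 = 313.15 K.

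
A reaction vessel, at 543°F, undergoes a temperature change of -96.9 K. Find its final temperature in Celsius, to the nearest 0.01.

Initial temperature in Celsius: (543 - 32) × 5/9 = 283.8889°C.
The 96.9 K change is an interval; Kelvin and Celsius degrees are the same size, so ΔC = -96.9°C.
Final Celsius temperature: 283.8889 - 96.9000 = 186.9889°C.

186.99°C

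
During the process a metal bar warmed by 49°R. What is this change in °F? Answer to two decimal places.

49.00°F

Rankine and Fahrenheit degrees are the same size, so the interval is unchanged: 49.00.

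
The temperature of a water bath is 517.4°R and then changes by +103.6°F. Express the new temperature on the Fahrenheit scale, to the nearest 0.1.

Initial temperature in Celsius: (517.4 - 491.67) × 5/9 = 14.2944°C.
The 103.6°F change is an interval, so only the factor 5/9 applies: +103.6 × 5/9 = +57.5556°C.
Final Celsius temperature: 14.2944 + 57.5556 = 71.8500°C.
In Fahrenheit: 71.8500 × 1.8 + 32 = 161.3°F.

161.3°F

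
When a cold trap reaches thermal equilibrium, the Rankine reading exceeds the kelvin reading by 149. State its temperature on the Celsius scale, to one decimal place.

-86.9°C

Let x be the kelvin reading; then the Rankine reading is 1.8·x.
(1.8·x) - x = 149  ⇒  (0.8)·x = 149  ⇒  x = 186.2500 K.
In Celsius: 186.25 - 273.15 = -86.9°C.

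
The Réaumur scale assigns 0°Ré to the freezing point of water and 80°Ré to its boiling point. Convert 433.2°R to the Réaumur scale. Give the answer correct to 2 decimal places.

First in Celsius: (433.2 - 491.67) × 5/9 = -32.4833°C.
Linearly onto the Réaumur scale: 0 + (-32.4833 / 100) × (80 - 0) = -25.99°Ré.

-25.99°Ré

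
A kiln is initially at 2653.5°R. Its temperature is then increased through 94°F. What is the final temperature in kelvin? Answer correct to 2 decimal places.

Initial temperature in Celsius: (2653.5 - 491.67) × 5/9 = 1201.0167°C.
The 94°F change is an interval, so only the factor 5/9 applies: +94 × 5/9 = +52.2222°C.
Final Celsius temperature: 1201.0167 + 52.2222 = 1253.2389°C.
In kelvin: 1253.2389 + 273.15 = 1526.39 K.

1526.39 K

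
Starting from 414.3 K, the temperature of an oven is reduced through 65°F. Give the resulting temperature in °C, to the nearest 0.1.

Initial temperature in Celsius: 414.3 - 273.15 = 141.1500°C.
The 65°F change is an interval, so only the factor 5/9 applies: -65 × 5/9 = -36.1111°C.
Final Celsius temperature: 141.1500 - 36.1111 = 105.0389°C.

105.0°C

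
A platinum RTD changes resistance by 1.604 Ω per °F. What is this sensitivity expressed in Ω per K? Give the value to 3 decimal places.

The quantity depends on a temperature interval, so only the ratio of degree sizes applies; the offset between the scales is irrelevant.
A change of 1 K is a change of 1.8°F, so per K the value is 1.604 × 1.8 = 2.887.

2.887 Ω per K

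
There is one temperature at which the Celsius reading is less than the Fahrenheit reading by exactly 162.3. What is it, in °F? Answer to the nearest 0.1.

Let F be the Fahrenheit reading. The Celsius reading is C = 5/9·F - 17.7778.
Require C - F = -162.3: (-4/9)·F - 17.7778 = -162.3.
F = (-162.3 + 17.7778) / (-4/9) = 325.2.

325.2°F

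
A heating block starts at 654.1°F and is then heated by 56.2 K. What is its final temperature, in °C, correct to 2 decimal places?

Initial temperature in Celsius: (654.1 - 32) × 5/9 = 345.6111°C.
The 56.2 K change is an interval; Kelvin and Celsius degrees are the same size, so ΔC = +56.2°C.
Final Celsius temperature: 345.6111 + 56.2000 = 401.8111°C.

401.81°C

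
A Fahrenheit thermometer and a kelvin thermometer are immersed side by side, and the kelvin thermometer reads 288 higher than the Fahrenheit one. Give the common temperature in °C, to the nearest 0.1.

Let x be the Fahrenheit reading; then the kelvin reading is 5/9·x + 255.372.
(5/9·x + 255.372) - x = 288  ⇒  (-4/9)·x = 32.6278  ⇒  x = -73.4125°F.
In Celsius: (-73.4125 - 32) × 5/9 = -58.6°C.

-58.6°C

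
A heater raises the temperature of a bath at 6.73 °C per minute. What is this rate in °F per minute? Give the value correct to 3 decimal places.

12.114 °F/minute

The quantity depends on a temperature interval, so only the ratio of degree sizes applies; the offset between the scales is irrelevant.
A change of 1°C is a change of 1.8°F, so 6.73 × 1.8 = 12.114.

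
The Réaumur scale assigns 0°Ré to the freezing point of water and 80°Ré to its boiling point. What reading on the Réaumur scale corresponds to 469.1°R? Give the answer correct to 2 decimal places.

-10.03°Ré

First in Celsius: (469.1 - 491.67) × 5/9 = -12.5389°C.
Linearly onto the Réaumur scale: 0 + (-12.5389 / 100) × (80 - 0) = -10.03°Ré.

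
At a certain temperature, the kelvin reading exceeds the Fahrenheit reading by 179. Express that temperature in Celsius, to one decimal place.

77.7°C

Let x be the kelvin reading; then the Fahrenheit reading is 1.8·x - 459.67.
(1.8·x - 459.67) - x = -179  ⇒  (0.8)·x = 280.67  ⇒  x = 350.8375 K.
In Celsius: 350.8375 - 273.15 = 77.7°C.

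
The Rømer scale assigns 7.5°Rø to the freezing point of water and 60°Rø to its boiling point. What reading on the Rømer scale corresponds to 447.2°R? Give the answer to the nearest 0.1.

-5.5°Rø

First in Celsius: (447.2 - 491.67) × 5/9 = -24.7056°C.
Linearly onto the Rømer scale: 7.5 + (-24.7056 / 100) × (60 - 7.5) = -5.5°Rø.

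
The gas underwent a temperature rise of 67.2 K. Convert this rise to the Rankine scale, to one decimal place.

Only the scale ratio 1.8 matters for a change in temperature.
67.2 × 1.8 = 121.0.

121.0°R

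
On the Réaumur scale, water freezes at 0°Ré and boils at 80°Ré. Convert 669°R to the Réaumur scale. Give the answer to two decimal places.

First in Celsius: (669 - 491.67) × 5/9 = 98.5167°C.
Linearly onto the Réaumur scale: 0 + (98.5167 / 100) × (80 - 0) = 78.81°Ré.

78.81°Ré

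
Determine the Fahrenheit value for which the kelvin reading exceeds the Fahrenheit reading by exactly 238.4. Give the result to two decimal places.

38.19°F

Let F be the Fahrenheit reading. The kelvin reading is K = 5/9·F + 255.372.
Require K - F = 238.4: (-4/9)·F + 255.372 = 238.4.
F = (238.4 - 255.372) / (-4/9) = 38.19.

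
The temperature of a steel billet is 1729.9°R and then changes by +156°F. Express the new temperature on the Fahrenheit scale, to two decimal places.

Initial temperature in Celsius: (1729.9 - 491.67) × 5/9 = 687.9056°C.
The 156°F change is an interval, so only the factor 5/9 applies: +156 × 5/9 = +86.6667°C.
Final Celsius temperature: 687.9056 + 86.6667 = 774.5722°C.
In Fahrenheit: 774.5722 × 1.8 + 32 = 1426.23°F.

1426.23°F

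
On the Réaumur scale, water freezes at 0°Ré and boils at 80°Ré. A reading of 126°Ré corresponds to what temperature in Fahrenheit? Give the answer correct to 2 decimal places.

Linear interpolation between the fixed points: C = (126 - 0) × 100 / (80 - 0) = 157.5000°C.
Then 157.5000 × 1.8 + 32 = 315.50°F.

315.50°F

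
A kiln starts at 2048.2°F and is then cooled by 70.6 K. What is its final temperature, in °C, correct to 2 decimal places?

1049.51°C

Initial temperature in Celsius: (2048.2 - 32) × 5/9 = 1120.1111°C.
The 70.6 K change is an interval; Kelvin and Celsius degrees are the same size, so ΔC = -70.6°C.
Final Celsius temperature: 1120.1111 - 70.6000 = 1049.5111°C.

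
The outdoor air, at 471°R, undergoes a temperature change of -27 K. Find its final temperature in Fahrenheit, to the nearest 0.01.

-37.27°F

Initial temperature in Celsius: (471 - 491.67) × 5/9 = -11.4833°C.
The 27 K change is an interval; Kelvin and Celsius degrees are the same size, so ΔC = -27°C.
Final Celsius temperature: -11.4833 - 27.0000 = -38.4833°C.
In Fahrenheit: -38.4833 × 1.8 + 32 = -37.27°F.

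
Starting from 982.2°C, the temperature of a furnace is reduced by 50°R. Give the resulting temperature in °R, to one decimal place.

2209.6°R

The 50°R change is an interval, so only the factor 5/9 applies: -50 × 5/9 = -27.7778°C.
Final Celsius temperature: 982.2000 - 27.7778 = 954.4222°C.
In Rankine: 954.4222 × 1.8 + 491.67 = 2209.6°R.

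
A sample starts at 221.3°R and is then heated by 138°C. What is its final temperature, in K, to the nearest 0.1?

260.9 K

Initial temperature in Celsius: (221.3 - 491.67) × 5/9 = -150.2056°C.
Final Celsius temperature: -150.2056 + 138.0000 = -12.2056°C.
In kelvin: -12.2056 + 273.15 = 260.9 K.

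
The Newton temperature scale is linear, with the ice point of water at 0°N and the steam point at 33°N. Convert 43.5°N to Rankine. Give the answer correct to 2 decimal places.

728.94°R

Linear interpolation between the fixed points: C = (43.5 - 0) × 100 / (33 - 0) = 131.8182°C.
Then 131.8182 × 1.8 + 491.67 = 728.94°R.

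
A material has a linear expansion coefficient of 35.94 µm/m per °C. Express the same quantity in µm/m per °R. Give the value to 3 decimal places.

19.967 µm/m per °R

Since only a temperature interval is involved, the additive offset between the scales drops out.
A change of 1°R is a change of 5/9°C, so per °R the value is 35.94 × 5/9 = 19.967.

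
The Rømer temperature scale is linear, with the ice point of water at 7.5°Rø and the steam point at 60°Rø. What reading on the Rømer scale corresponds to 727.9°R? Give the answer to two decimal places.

First in Celsius: (727.9 - 491.67) × 5/9 = 131.2389°C.
Linearly onto the Rømer scale: 7.5 + (131.2389 / 100) × (60 - 7.5) = 76.40°Rø.

76.40°Rø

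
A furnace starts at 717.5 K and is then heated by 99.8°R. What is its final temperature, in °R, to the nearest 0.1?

Initial temperature in Celsius: 717.5 - 273.15 = 444.3500°C.
The 99.8°R change is an interval, so only the factor 5/9 applies: +99.8 × 5/9 = +55.4444°C.
Final Celsius temperature: 444.3500 + 55.4444 = 499.7944°C.
In Rankine: 499.7944 × 1.8 + 491.67 = 1391.3°R.

1391.3°R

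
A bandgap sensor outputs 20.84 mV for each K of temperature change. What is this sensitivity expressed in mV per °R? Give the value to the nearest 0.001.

11.578 mV per °R

Since only a temperature interval is involved, the additive offset between the scales drops out.
A change of 1°R is a change of 5/9 K, so per °R the value is 20.84 × 5/9 = 11.578.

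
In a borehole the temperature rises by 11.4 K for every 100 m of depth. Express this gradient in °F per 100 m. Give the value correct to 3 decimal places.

20.520 °F/100 m

The quantity depends on a temperature interval, so only the ratio of degree sizes applies; the offset between the scales is irrelevant.
A change of 1 K is a change of 1.8°F, so 11.4 × 1.8 = 20.520.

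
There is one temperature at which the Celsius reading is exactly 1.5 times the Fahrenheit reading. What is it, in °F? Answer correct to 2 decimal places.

-18.82°F

Let F be the Fahrenheit reading. The Celsius reading is C = 5/9·F - 17.7778.
Require C = 1.5·F: 5/9·F - 17.7778 = 1.5·F.
(-17/18)·F = 17.7778  ⇒  F = -18.82.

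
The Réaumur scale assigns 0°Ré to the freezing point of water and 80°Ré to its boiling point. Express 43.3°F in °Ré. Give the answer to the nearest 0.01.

5.02°Ré

First in Celsius: (43.3 - 32) × 5/9 = 6.2778°C.
Linearly onto the Réaumur scale: 0 + (6.2778 / 100) × (80 - 0) = 5.02°Ré.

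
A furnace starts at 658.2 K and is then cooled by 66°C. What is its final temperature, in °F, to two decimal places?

606.29°F

Initial temperature in Celsius: 658.2 - 273.15 = 385.0500°C.
Final Celsius temperature: 385.0500 - 66.0000 = 319.0500°C.
In Fahrenheit: 319.0500 × 1.8 + 32 = 606.29°F.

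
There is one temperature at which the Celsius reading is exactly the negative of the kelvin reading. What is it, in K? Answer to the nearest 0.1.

Let K be the kelvin reading. The Celsius reading is C = 1·K - 273.15.
Require C = -1·K: 1·K - 273.15 = -1·K.
(2)·K = 273.15  ⇒  K = 136.6.

136.6 K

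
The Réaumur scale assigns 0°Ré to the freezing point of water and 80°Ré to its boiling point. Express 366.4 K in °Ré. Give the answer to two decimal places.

First in Celsius: 366.4 - 273.15 = 93.2500°C.
Linearly onto the Réaumur scale: 0 + (93.2500 / 100) × (80 - 0) = 74.60°Ré.

74.60°Ré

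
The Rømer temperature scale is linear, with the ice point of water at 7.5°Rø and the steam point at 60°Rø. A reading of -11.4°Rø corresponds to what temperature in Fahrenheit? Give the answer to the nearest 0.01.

Linear interpolation between the fixed points: C = (-11.4 - 7.5) × 100 / (60 - 7.5) = -36.0000°C.
Then -36.0000 × 1.8 + 32 = -32.80°F.

-32.80°F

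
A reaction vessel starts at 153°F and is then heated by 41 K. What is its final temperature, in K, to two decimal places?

381.37 K

Initial temperature in Celsius: (153 - 32) × 5/9 = 67.2222°C.
The 41 K change is an interval; Kelvin and Celsius degrees are the same size, so ΔC = +41°C.
Final Celsius temperature: 67.2222 + 41.0000 = 108.2222°C.
In kelvin: 108.2222 + 273.15 = 381.37 K.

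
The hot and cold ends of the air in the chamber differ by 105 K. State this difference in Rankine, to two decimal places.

189.00°R

An interval of 1 K corresponds to 1.8°R.
105 × 1.8 = 189.00.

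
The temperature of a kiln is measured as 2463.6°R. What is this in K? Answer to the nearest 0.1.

In Celsius: (2463.6 - 491.67) × 5/9 = 1095.5167°C.
In kelvin: 1095.5167 + 273.15 = 1368.7 K.

1368.7 K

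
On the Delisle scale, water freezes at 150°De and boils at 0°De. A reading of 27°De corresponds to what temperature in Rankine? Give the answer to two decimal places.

639.27°R

Linear interpolation between the fixed points: C = (27 - 150) × 100 / (0 - 150) = 82.0000°C.
Then 82.0000 × 1.8 + 491.67 = 639.27°R.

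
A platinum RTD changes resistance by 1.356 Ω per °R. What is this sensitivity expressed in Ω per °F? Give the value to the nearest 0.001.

Since only a temperature interval is involved, the additive offset between the scales drops out.
A change of 1°F is a change of 1°R, so per °F the value is 1.356 × 1 = 1.356.

1.356 Ω per °F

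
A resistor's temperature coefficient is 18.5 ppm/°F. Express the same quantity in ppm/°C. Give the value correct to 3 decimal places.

Since only a temperature interval is involved, the additive offset between the scales drops out.
A change of 1°C is a change of 1.8°F, so per °C the value is 18.5 × 1.8 = 33.300.

33.300 ppm/°C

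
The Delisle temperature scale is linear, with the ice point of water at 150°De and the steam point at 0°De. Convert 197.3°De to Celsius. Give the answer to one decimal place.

Linear interpolation between the fixed points: C = (197.3 - 150) × 100 / (0 - 150) = -31.5333°C.

-31.5°C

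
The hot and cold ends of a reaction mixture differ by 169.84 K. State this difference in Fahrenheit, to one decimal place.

An interval of 1 K corresponds to 1.8°F.
169.84 × 1.8 = 305.7.

305.7°F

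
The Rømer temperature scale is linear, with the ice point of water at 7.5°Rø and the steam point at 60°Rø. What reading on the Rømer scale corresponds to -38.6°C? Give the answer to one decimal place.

-12.8°Rø

Linearly onto the Rømer scale: 7.5 + (-38.6000 / 100) × (60 - 7.5) = -12.8°Rø.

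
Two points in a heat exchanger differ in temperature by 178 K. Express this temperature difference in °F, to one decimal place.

320.4°F

Only the scale ratio 1.8 matters for a change in temperature.
178 × 1.8 = 320.4.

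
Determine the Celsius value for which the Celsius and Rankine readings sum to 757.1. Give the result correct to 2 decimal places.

Let C be the Celsius reading. The Rankine reading is R = 1.8·C + 491.67.
Require C + R = 757.1: (2.8)·C + 491.67 = 757.1.
C = (757.1 - 491.67) / (2.8) = 94.80.

94.80°C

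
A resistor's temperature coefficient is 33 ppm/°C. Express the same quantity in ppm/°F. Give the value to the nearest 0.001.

18.333 ppm/°F

Since only a temperature interval is involved, the additive offset between the scales drops out.
A change of 1°F is a change of 5/9°C, so per °F the value is 33 × 5/9 = 18.333.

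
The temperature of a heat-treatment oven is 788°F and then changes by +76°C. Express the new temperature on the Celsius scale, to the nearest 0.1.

Initial temperature in Celsius: (788 - 32) × 5/9 = 420.0000°C.
Final Celsius temperature: 420.0000 + 76.0000 = 496.0000°C.

496.0°C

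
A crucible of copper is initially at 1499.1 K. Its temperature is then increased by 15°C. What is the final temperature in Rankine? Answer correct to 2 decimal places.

Initial temperature in Celsius: 1499.1 - 273.15 = 1225.9500°C.
Final Celsius temperature: 1225.9500 + 15.0000 = 1240.9500°C.
In Rankine: 1240.9500 × 1.8 + 491.67 = 2725.38°R.

2725.38°R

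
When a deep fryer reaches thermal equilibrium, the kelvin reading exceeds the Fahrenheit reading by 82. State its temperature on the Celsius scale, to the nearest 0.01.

Let x be the Fahrenheit reading; then the kelvin reading is 5/9·x + 255.372.
(5/9·x + 255.372) - x = 82  ⇒  (-4/9)·x = -173.372  ⇒  x = 390.0875°F.
In Celsius: (390.0875 - 32) × 5/9 = 198.94°C.

198.94°C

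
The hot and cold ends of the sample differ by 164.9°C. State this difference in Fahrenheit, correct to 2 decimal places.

An interval of 1°C corresponds to 1.8°F.
164.9 × 1.8 = 296.82.

296.82°F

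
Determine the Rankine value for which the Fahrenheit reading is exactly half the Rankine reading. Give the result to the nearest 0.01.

Let R be the Rankine reading. The Fahrenheit reading is F = 1·R - 459.67.
Require F = 0.5·R: 1·R - 459.67 = 0.5·R.
(0.5)·R = 459.67  ⇒  R = 919.34.

919.34°R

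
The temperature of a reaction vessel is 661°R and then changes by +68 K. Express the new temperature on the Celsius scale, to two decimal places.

Initial temperature in Celsius: (661 - 491.67) × 5/9 = 94.0722°C.
The 68 K change is an interval; Kelvin and Celsius degrees are the same size, so ΔC = +68°C.
Final Celsius temperature: 94.0722 + 68.0000 = 162.0722°C.

162.07°C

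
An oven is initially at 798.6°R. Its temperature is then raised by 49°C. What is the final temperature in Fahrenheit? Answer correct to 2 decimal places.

Initial temperature in Celsius: (798.6 - 491.67) × 5/9 = 170.5167°C.
Final Celsius temperature: 170.5167 + 49.0000 = 219.5167°C.
In Fahrenheit: 219.5167 × 1.8 + 32 = 427.13°F.

427.13°F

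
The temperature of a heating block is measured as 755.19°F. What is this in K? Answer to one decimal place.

674.9 K

In Celsius: (755.19 - 32) × 5/9 = 401.7722°C.
In kelvin: 401.7722 + 273.15 = 674.9 K.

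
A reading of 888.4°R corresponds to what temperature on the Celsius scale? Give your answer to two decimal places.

220.41°C

In Celsius: (888.4 - 491.67) × 5/9 = 220.4056°C.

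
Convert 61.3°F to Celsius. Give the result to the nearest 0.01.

In Celsius: (61.3 - 32) × 5/9 = 16.2778°C.

16.28°C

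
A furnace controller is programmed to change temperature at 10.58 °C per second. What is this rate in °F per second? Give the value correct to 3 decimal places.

The quantity depends on a temperature interval, so only the ratio of degree sizes applies; the offset between the scales is irrelevant.
A change of 1°C is a change of 1.8°F, so 10.58 × 1.8 = 19.044.

19.044 °F/second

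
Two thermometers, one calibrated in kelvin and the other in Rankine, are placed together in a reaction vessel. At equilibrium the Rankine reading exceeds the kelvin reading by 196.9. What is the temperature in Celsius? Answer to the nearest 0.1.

Let x be the kelvin reading; then the Rankine reading is 1.8·x.
(1.8·x) - x = 196.9  ⇒  (0.8)·x = 196.9  ⇒  x = 246.1250 K.
In Celsius: 246.125 - 273.15 = -27.0°C.

-27.0°C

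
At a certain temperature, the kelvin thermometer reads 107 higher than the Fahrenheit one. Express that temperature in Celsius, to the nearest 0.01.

167.69°C

Let x be the Fahrenheit reading; then the kelvin reading is 5/9·x + 255.372.
(5/9·x + 255.372) - x = 107  ⇒  (-4/9)·x = -148.372  ⇒  x = 333.8375°F.
In Celsius: (333.8375 - 32) × 5/9 = 167.69°C.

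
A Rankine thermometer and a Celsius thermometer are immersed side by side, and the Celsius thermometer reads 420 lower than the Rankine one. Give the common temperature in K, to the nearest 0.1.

Let x be the Rankine reading; then the Celsius reading is 5/9·x - 273.15.
(5/9·x - 273.15) - x = -420  ⇒  (-4/9)·x = -146.85  ⇒  x = 330.4125°R.
In Celsius: (330.4125 - 491.67) × 5/9 = -89.5875°C.
In kelvin: -89.5875 + 273.15 = 183.6 K.

183.6 K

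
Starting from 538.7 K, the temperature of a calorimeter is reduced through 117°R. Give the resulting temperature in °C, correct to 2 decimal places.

200.55°C

Initial temperature in Celsius: 538.7 - 273.15 = 265.5500°C.
The 117°R change is an interval, so only the factor 5/9 applies: -117 × 5/9 = -65.0000°C.
Final Celsius temperature: 265.5500 - 65.0000 = 200.5500°C.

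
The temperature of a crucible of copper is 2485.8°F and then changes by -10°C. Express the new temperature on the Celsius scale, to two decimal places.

Initial temperature in Celsius: (2485.8 - 32) × 5/9 = 1363.2222°C.
Final Celsius temperature: 1363.2222 - 10.0000 = 1353.2222°C.

1353.22°C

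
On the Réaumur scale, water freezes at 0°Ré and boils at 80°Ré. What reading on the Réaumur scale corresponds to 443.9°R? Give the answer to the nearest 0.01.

-21.23°Ré

First in Celsius: (443.9 - 491.67) × 5/9 = -26.5389°C.
Linearly onto the Réaumur scale: 0 + (-26.5389 / 100) × (80 - 0) = -21.23°Ré.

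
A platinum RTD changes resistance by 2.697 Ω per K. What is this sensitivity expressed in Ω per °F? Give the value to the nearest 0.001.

1.498 Ω per °F

Since only a temperature interval is involved, the additive offset between the scales drops out.
A change of 1°F is a change of 5/9 K, so per °F the value is 2.697 × 5/9 = 1.498.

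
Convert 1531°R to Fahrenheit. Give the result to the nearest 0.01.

In Celsius: (1531 - 491.67) × 5/9 = 577.4056°C.
In Fahrenheit: 577.4056 × 1.8 + 32 = 1071.33°F.

1071.33°F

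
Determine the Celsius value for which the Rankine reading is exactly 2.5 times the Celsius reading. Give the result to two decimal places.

Let C be the Celsius reading. The Rankine reading is R = 1.8·C + 491.67.
Require R = 2.5·C: 1.8·C + 491.67 = 2.5·C.
(-0.7)·C = -491.67  ⇒  C = 702.39.

702.39°C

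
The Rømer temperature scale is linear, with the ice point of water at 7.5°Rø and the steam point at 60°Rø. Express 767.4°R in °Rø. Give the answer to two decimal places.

First in Celsius: (767.4 - 491.67) × 5/9 = 153.1833°C.
Linearly onto the Rømer scale: 7.5 + (153.1833 / 100) × (60 - 7.5) = 87.92°Rø.

87.92°Rø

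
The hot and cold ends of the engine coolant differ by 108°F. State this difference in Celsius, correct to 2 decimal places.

60.00°C

For a temperature interval the offset drops out; only the factor 5/9 applies.
108 × 5/9 = 60.00.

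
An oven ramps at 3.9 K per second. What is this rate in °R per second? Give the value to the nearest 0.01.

7.02 °R/second

Since only a temperature interval is involved, the additive offset between the scales drops out.
A change of 1 K is a change of 1.8°R, so 3.9 × 1.8 = 7.02.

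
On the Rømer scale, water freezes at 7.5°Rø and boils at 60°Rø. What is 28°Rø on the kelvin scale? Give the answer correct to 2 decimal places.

312.20 K

Linear interpolation between the fixed points: C = (28 - 7.5) × 100 / (60 - 7.5) = 39.0476°C.
Then 39.0476 + 273.15 = 312.20 K.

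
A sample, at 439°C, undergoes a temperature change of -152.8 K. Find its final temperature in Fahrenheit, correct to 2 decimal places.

547.16°F

The 152.8 K change is an interval; Kelvin and Celsius degrees are the same size, so ΔC = -152.8°C.
Final Celsius temperature: 439.0000 - 152.8000 = 286.2000°C.
In Fahrenheit: 286.2000 × 1.8 + 32 = 547.16°F.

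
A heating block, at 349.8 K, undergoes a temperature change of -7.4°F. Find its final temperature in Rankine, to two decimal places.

Initial temperature in Celsius: 349.8 - 273.15 = 76.6500°C.
The 7.4°F change is an interval, so only the factor 5/9 applies: -7.4 × 5/9 = -4.1111°C.
Final Celsius temperature: 76.6500 - 4.1111 = 72.5389°C.
In Rankine: 72.5389 × 1.8 + 491.67 = 622.24°R.

622.24°R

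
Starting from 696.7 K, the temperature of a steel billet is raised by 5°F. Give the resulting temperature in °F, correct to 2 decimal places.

799.39°F

Initial temperature in Celsius: 696.7 - 273.15 = 423.5500°C.
The 5°F change is an interval, so only the factor 5/9 applies: +5 × 5/9 = +2.7778°C.
Final Celsius temperature: 423.5500 + 2.7778 = 426.3278°C.
In Fahrenheit: 426.3278 × 1.8 + 32 = 799.39°F.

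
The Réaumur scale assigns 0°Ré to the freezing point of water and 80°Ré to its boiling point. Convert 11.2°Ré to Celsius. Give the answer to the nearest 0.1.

14.0°C

Linear interpolation between the fixed points: C = (11.2 - 0) × 100 / (80 - 0) = 14.0000°C.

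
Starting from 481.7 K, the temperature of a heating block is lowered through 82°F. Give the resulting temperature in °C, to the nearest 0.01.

Initial temperature in Celsius: 481.7 - 273.15 = 208.5500°C.
The 82°F change is an interval, so only the factor 5/9 applies: -82 × 5/9 = -45.5556°C.
Final Celsius temperature: 208.5500 - 45.5556 = 162.9944°C.

162.99°C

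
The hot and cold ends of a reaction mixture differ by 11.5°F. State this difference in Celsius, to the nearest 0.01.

An interval of 1°F corresponds to 5/9°C.
11.5 × 5/9 = 6.39.

6.39°C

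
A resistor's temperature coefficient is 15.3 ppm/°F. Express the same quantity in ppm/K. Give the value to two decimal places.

Since only a temperature interval is involved, the additive offset between the scales drops out.
A change of 1 K is a change of 1.8°F, so per K the value is 15.3 × 1.8 = 27.54.

27.54 ppm/K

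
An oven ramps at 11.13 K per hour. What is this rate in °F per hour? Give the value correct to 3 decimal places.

The quantity depends on a temperature interval, so only the ratio of degree sizes applies; the offset between the scales is irrelevant.
A change of 1 K is a change of 1.8°F, so 11.13 × 1.8 = 20.034.

20.034 °F/hour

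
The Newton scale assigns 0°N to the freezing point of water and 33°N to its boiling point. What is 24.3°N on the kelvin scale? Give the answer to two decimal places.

Linear interpolation between the fixed points: C = (24.3 - 0) × 100 / (33 - 0) = 73.6364°C.
Then 73.6364 + 273.15 = 346.79 K.

346.79 K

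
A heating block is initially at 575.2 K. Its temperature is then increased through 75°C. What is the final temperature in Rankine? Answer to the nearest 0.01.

Initial temperature in Celsius: 575.2 - 273.15 = 302.0500°C.
Final Celsius temperature: 302.0500 + 75.0000 = 377.0500°C.
In Rankine: 377.0500 × 1.8 + 491.67 = 1170.36°R.

1170.36°R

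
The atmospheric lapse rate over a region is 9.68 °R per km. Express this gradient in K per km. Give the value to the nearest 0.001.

5.378 K/km

The quantity depends on a temperature interval, so only the ratio of degree sizes applies; the offset between the scales is irrelevant.
A change of 1°R is a change of 5/9 K, so 9.68 × 5/9 = 5.378.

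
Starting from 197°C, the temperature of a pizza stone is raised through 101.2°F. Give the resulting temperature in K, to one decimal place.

526.4 K

The 101.2°F change is an interval, so only the factor 5/9 applies: +101.2 × 5/9 = +56.2222°C.
Final Celsius temperature: 197.0000 + 56.2222 = 253.2222°C.
In kelvin: 253.2222 + 273.15 = 526.4 K.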